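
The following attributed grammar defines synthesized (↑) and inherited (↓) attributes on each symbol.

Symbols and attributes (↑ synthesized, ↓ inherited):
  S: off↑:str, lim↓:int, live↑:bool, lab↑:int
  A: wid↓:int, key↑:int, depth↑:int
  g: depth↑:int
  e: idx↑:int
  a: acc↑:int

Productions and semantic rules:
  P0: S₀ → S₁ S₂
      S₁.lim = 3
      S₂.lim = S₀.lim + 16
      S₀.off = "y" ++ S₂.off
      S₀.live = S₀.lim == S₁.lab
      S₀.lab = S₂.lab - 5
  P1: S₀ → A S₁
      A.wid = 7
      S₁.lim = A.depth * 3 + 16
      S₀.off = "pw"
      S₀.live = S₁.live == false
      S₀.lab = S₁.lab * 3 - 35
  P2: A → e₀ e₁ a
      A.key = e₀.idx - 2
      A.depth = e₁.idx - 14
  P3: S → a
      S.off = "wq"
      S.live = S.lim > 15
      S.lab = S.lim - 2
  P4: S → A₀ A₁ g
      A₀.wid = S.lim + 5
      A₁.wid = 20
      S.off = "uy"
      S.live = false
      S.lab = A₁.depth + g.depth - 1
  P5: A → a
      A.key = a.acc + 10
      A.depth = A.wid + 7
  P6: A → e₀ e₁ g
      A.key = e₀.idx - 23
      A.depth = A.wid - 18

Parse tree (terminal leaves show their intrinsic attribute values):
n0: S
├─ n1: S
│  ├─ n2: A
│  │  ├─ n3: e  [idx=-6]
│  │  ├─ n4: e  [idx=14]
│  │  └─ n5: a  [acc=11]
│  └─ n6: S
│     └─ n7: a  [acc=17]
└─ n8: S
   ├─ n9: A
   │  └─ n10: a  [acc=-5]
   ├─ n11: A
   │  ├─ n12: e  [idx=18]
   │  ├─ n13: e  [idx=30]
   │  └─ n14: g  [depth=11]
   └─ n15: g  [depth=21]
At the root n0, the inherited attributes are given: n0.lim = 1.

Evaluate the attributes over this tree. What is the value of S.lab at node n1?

7

1. n0.lim = 1  [given at root]
2. n1.lim = 3  [3]
3. n2.wid = 7  [7]
4. n3.idx = -6  [terminal]
5. n4.idx = 14  [terminal]
6. n5.acc = 11  [terminal]
7. n2.key = -8  [e₀.idx - 2]
8. n2.depth = 0  [e₁.idx - 14]
9. n6.lim = 16  [A.depth * 3 + 16]
10. n7.acc = 17  [terminal]
11. n6.off = "wq"  ["wq"]
12. n6.live = true  [S.lim > 15]
13. n6.lab = 14  [S.lim - 2]
14. n1.off = "pw"  ["pw"]
15. n1.live = false  [S₁.live == false]
16. n1.lab = 7  [S₁.lab * 3 - 35]
17. n8.lim = 17  [S₀.lim + 16]
18. n9.wid = 22  [S.lim + 5]
19. n10.acc = -5  [terminal]
20. n9.key = 5  [a.acc + 10]
21. n9.depth = 29  [A.wid + 7]
22. n11.wid = 20  [20]
23. n12.idx = 18  [terminal]
24. n13.idx = 30  [terminal]
25. n14.depth = 11  [terminal]
26. n11.key = -5  [e₀.idx - 23]
27. n11.depth = 2  [A.wid - 18]
28. n15.depth = 21  [terminal]
29. n8.off = "uy"  ["uy"]
30. n8.live = false  [false]
31. n8.lab = 22  [A₁.depth + g.depth - 1]
32. n0.off = "yuy"  ["y" ++ S₂.off]
33. n0.live = false  [S₀.lim == S₁.lab]
34. n0.lab = 17  [S₂.lab - 5]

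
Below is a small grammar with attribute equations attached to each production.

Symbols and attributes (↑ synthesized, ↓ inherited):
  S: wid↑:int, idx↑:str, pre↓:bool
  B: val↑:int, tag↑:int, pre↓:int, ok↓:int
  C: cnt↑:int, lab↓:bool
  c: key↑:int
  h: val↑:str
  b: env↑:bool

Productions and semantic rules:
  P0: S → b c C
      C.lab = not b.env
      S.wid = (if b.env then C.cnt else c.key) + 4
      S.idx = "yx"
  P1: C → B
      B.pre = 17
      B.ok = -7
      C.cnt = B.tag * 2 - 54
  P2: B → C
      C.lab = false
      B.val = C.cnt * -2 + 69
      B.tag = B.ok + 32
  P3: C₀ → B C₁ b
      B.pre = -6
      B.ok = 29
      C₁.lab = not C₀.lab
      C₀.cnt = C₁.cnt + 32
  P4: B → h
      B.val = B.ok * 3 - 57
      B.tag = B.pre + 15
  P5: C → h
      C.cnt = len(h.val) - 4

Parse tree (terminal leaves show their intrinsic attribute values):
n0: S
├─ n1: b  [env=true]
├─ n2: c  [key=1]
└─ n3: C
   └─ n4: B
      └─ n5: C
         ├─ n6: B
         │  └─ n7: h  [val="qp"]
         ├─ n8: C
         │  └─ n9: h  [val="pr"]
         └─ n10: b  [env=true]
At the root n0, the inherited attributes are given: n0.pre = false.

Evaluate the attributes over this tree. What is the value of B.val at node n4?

1. n0.pre = false  [given at root]
2. n1.env = true  [terminal]
3. n2.key = 1  [terminal]
4. n3.lab = false  [not b.env]
5. n4.pre = 17  [17]
6. n4.ok = -7  [-7]
7. n5.lab = false  [false]
8. n6.pre = -6  [-6]
9. n6.ok = 29  [29]
10. n7.val = "qp"  [terminal]
11. n6.val = 30  [B.ok * 3 - 57]
12. n6.tag = 9  [B.pre + 15]
13. n8.lab = true  [not C₀.lab]
14. n9.val = "pr"  [terminal]
15. n8.cnt = -2  [len(h.val) - 4]
16. n10.env = true  [terminal]
17. n5.cnt = 30  [C₁.cnt + 32]
18. n4.val = 9  [C.cnt * -2 + 69]
19. n4.tag = 25  [B.ok + 32]
20. n3.cnt = -4  [B.tag * 2 - 54]
21. n0.wid = 0  [(if b.env then C.cnt else c.key) + 4]
22. n0.idx = "yx"  ["yx"]

9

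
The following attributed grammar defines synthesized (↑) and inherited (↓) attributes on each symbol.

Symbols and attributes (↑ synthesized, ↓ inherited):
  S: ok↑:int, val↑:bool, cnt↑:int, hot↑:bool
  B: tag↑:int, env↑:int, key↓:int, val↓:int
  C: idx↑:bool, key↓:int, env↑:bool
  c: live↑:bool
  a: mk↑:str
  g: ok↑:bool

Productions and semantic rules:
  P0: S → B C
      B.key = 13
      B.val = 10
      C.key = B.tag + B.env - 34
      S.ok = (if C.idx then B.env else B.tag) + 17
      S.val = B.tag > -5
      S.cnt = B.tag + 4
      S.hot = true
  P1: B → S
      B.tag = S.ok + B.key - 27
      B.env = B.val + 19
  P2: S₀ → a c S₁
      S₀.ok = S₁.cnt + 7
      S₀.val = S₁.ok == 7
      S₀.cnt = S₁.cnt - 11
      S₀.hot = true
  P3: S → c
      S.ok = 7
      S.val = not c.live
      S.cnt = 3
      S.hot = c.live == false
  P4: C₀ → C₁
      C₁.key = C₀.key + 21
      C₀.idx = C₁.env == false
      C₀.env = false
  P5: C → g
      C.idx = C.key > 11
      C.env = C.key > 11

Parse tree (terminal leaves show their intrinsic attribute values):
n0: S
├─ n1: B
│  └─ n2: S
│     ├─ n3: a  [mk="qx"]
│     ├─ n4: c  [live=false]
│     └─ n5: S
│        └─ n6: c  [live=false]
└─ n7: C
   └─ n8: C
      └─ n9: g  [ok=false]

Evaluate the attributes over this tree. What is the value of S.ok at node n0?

13

1. n1.key = 13  [13]
2. n1.val = 10  [10]
3. n3.mk = "qx"  [terminal]
4. n4.live = false  [terminal]
5. n6.live = false  [terminal]
6. n5.ok = 7  [7]
7. n5.val = true  [not c.live]
8. n5.cnt = 3  [3]
9. n5.hot = true  [c.live == false]
10. n2.ok = 10  [S₁.cnt + 7]
11. n2.val = true  [S₁.ok == 7]
12. n2.cnt = -8  [S₁.cnt - 11]
13. n2.hot = true  [true]
14. n1.tag = -4  [S.ok + B.key - 27]
15. n1.env = 29  [B.val + 19]
16. n7.key = -9  [B.tag + B.env - 34]
17. n8.key = 12  [C₀.key + 21]
18. n9.ok = false  [terminal]
19. n8.idx = true  [C.key > 11]
20. n8.env = true  [C.key > 11]
21. n7.idx = false  [C₁.env == false]
22. n7.env = false  [false]
23. n0.ok = 13  [(if C.idx then B.env else B.tag) + 17]
24. n0.val = true  [B.tag > -5]
25. n0.cnt = 0  [B.tag + 4]
26. n0.hot = true  [true]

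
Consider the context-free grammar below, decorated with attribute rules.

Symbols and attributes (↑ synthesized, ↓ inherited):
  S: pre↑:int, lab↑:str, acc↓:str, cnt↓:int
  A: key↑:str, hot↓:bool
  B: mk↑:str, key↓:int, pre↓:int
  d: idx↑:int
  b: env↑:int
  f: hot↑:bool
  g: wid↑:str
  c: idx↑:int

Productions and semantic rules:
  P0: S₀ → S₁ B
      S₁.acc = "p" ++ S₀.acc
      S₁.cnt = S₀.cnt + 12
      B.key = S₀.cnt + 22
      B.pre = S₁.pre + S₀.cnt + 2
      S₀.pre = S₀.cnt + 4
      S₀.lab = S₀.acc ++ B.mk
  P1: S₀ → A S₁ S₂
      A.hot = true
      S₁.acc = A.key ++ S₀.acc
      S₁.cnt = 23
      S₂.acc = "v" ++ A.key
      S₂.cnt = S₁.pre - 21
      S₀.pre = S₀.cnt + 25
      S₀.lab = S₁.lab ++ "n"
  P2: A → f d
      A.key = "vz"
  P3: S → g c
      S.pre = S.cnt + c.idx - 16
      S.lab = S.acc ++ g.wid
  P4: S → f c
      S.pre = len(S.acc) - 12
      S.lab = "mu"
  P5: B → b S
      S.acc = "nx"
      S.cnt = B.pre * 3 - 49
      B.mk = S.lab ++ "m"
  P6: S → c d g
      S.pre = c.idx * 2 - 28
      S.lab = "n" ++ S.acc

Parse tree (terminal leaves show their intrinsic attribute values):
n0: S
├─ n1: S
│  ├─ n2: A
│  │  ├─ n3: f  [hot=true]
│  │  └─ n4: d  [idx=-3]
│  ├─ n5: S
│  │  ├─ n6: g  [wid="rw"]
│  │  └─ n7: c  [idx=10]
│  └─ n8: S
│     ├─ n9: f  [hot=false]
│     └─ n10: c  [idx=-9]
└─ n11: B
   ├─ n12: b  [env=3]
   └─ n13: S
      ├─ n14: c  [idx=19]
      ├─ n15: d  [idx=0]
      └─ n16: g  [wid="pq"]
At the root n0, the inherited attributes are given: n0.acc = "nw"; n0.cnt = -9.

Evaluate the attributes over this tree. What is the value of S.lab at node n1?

1. n0.acc = "nw"  [given at root]
2. n0.cnt = -9  [given at root]
3. n1.acc = "pnw"  ["p" ++ S₀.acc]
4. n1.cnt = 3  [S₀.cnt + 12]
5. n2.hot = true  [true]
6. n3.hot = true  [terminal]
7. n4.idx = -3  [terminal]
8. n2.key = "vz"  ["vz"]
9. n5.acc = "vzpnw"  [A.key ++ S₀.acc]
10. n5.cnt = 23  [23]
11. n6.wid = "rw"  [terminal]
12. n7.idx = 10  [terminal]
13. n5.pre = 17  [S.cnt + c.idx - 16]
14. n5.lab = "vzpnwrw"  [S.acc ++ g.wid]
15. n8.acc = "vvz"  ["v" ++ A.key]
16. n8.cnt = -4  [S₁.pre - 21]
17. n9.hot = false  [terminal]
18. n10.idx = -9  [terminal]
19. n8.pre = -9  [len(S.acc) - 12]
20. n8.lab = "mu"  ["mu"]
21. n1.pre = 28  [S₀.cnt + 25]
22. n1.lab = "vzpnwrwn"  [S₁.lab ++ "n"]
23. n11.key = 13  [S₀.cnt + 22]
24. n11.pre = 21  [S₁.pre + S₀.cnt + 2]
25. n12.env = 3  [terminal]
26. n13.acc = "nx"  ["nx"]
27. n13.cnt = 14  [B.pre * 3 - 49]
28. n14.idx = 19  [terminal]
29. n15.idx = 0  [terminal]
30. n16.wid = "pq"  [terminal]
31. n13.pre = 10  [c.idx * 2 - 28]
32. n13.lab = "nnx"  ["n" ++ S.acc]
33. n11.mk = "nnxm"  [S.lab ++ "m"]
34. n0.pre = -5  [S₀.cnt + 4]
35. n0.lab = "nwnnxm"  [S₀.acc ++ B.mk]

"vzpnwrwn"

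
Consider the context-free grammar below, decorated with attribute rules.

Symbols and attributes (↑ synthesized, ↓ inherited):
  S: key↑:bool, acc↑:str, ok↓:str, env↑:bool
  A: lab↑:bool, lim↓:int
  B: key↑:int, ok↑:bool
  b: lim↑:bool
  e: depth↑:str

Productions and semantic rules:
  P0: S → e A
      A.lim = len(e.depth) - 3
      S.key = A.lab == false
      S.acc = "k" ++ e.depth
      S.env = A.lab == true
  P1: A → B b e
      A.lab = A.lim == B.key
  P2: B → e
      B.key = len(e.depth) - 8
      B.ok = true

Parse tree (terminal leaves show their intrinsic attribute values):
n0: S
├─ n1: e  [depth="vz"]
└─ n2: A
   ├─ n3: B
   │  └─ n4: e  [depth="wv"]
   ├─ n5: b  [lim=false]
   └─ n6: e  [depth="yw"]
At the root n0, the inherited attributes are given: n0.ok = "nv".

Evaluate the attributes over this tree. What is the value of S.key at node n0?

1. n0.ok = "nv"  [given at root]
2. n1.depth = "vz"  [terminal]
3. n2.lim = -1  [len(e.depth) - 3]
4. n4.depth = "wv"  [terminal]
5. n3.key = -6  [len(e.depth) - 8]
6. n3.ok = true  [true]
7. n5.lim = false  [terminal]
8. n6.depth = "yw"  [terminal]
9. n2.lab = false  [A.lim == B.key]
10. n0.key = true  [A.lab == false]
11. n0.acc = "kvz"  ["k" ++ e.depth]
12. n0.env = false  [A.lab == true]

true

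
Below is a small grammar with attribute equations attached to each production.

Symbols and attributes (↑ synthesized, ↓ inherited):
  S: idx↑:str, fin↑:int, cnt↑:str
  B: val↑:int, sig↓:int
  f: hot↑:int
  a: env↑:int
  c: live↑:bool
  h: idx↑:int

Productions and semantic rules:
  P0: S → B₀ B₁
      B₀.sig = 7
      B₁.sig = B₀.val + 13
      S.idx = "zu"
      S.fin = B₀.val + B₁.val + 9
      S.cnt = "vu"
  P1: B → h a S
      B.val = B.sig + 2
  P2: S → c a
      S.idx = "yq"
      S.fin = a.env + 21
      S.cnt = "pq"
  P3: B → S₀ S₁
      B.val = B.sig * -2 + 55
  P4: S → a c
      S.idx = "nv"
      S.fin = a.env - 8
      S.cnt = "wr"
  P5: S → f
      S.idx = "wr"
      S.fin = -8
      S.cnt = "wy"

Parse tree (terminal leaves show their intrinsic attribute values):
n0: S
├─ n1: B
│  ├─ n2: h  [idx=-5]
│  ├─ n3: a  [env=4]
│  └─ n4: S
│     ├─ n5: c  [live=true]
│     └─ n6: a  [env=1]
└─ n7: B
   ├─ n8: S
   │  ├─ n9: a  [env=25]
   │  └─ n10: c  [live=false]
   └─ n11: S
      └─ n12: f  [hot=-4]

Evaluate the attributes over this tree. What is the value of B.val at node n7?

1. n1.sig = 7  [7]
2. n2.idx = -5  [terminal]
3. n3.env = 4  [terminal]
4. n5.live = true  [terminal]
5. n6.env = 1  [terminal]
6. n4.idx = "yq"  ["yq"]
7. n4.fin = 22  [a.env + 21]
8. n4.cnt = "pq"  ["pq"]
9. n1.val = 9  [B.sig + 2]
10. n7.sig = 22  [B₀.val + 13]
11. n9.env = 25  [terminal]
12. n10.live = false  [terminal]
13. n8.idx = "nv"  ["nv"]
14. n8.fin = 17  [a.env - 8]
15. n8.cnt = "wr"  ["wr"]
16. n12.hot = -4  [terminal]
17. n11.idx = "wr"  ["wr"]
18. n11.fin = -8  [-8]
19. n11.cnt = "wy"  ["wy"]
20. n7.val = 11  [B.sig * -2 + 55]
21. n0.idx = "zu"  ["zu"]
22. n0.fin = 29  [B₀.val + B₁.val + 9]
23. n0.cnt = "vu"  ["vu"]

11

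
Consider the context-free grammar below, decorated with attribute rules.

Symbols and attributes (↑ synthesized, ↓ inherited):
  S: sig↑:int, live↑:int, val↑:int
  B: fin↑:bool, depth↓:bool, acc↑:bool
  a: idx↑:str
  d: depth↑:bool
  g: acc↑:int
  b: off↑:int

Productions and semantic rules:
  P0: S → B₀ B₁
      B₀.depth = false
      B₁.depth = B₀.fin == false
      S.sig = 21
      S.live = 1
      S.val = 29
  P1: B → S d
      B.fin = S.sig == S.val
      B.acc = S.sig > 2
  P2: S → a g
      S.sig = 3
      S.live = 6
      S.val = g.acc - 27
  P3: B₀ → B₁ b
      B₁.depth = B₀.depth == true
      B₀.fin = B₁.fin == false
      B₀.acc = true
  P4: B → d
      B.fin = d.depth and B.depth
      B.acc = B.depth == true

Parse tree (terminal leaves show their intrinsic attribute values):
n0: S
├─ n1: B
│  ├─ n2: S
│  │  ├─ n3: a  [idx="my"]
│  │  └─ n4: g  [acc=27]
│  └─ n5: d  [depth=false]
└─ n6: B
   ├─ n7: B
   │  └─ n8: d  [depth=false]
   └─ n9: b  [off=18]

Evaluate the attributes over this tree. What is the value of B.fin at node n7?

false

1. n1.depth = false  [false]
2. n3.idx = "my"  [terminal]
3. n4.acc = 27  [terminal]
4. n2.sig = 3  [3]
5. n2.live = 6  [6]
6. n2.val = 0  [g.acc - 27]
7. n5.depth = false  [terminal]
8. n1.fin = false  [S.sig == S.val]
9. n1.acc = true  [S.sig > 2]
10. n6.depth = true  [B₀.fin == false]
11. n7.depth = true  [B₀.depth == true]
12. n8.depth = false  [terminal]
13. n7.fin = false  [d.depth and B.depth]
14. n7.acc = true  [B.depth == true]
15. n9.off = 18  [terminal]
16. n6.fin = true  [B₁.fin == false]
17. n6.acc = true  [true]
18. n0.sig = 21  [21]
19. n0.live = 1  [1]
20. n0.val = 29  [29]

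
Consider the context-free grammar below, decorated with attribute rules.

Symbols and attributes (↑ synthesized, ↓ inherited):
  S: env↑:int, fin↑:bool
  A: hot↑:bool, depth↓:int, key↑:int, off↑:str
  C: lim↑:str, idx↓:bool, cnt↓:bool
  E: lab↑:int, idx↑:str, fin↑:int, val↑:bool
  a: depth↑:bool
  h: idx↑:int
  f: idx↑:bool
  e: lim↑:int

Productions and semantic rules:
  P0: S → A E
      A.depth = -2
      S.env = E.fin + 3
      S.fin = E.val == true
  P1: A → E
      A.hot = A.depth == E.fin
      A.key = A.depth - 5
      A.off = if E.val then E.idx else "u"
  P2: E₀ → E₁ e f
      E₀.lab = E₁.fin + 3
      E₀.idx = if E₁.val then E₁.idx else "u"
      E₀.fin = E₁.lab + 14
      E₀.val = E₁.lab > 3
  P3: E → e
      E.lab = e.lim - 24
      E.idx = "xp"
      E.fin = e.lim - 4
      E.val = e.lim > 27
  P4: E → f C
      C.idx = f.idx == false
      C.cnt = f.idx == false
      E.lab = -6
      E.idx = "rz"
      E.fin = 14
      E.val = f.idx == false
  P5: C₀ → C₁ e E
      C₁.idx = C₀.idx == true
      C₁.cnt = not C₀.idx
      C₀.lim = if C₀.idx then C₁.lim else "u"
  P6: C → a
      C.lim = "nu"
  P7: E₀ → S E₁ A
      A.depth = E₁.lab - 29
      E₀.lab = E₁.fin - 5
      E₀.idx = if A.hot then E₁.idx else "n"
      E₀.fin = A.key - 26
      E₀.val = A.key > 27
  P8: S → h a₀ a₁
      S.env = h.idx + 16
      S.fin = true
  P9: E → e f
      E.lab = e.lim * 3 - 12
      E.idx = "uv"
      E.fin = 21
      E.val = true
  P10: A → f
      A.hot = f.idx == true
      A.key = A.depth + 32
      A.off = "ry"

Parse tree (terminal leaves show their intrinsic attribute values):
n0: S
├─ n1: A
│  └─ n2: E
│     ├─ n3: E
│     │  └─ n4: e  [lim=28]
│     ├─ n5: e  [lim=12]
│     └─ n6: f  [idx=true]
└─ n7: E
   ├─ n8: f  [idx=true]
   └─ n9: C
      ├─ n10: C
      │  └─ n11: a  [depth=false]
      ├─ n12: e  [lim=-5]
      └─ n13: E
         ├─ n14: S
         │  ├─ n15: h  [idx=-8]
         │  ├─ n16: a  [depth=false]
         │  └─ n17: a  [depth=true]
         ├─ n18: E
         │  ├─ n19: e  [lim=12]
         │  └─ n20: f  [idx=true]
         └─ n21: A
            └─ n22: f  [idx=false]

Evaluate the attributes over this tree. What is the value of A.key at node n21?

1. n1.depth = -2  [-2]
2. n4.lim = 28  [terminal]
3. n3.lab = 4  [e.lim - 24]
4. n3.idx = "xp"  ["xp"]
5. n3.fin = 24  [e.lim - 4]
6. n3.val = true  [e.lim > 27]
7. n5.lim = 12  [terminal]
8. n6.idx = true  [terminal]
9. n2.lab = 27  [E₁.fin + 3]
10. n2.idx = "xp"  [if E₁.val then E₁.idx else "u"]
11. n2.fin = 18  [E₁.lab + 14]
12. n2.val = true  [E₁.lab > 3]
13. n1.hot = false  [A.depth == E.fin]
14. n1.key = -7  [A.depth - 5]
15. n1.off = "xp"  [if E.val then E.idx else "u"]
16. n8.idx = true  [terminal]
17. n9.idx = false  [f.idx == false]
18. n9.cnt = false  [f.idx == false]
19. n10.idx = false  [C₀.idx == true]
20. n10.cnt = true  [not C₀.idx]
21. n11.depth = false  [terminal]
22. n10.lim = "nu"  ["nu"]
23. n12.lim = -5  [terminal]
24. n15.idx = -8  [terminal]
25. n16.depth = false  [terminal]
26. n17.depth = true  [terminal]
27. n14.env = 8  [h.idx + 16]
28. n14.fin = true  [true]
29. n19.lim = 12  [terminal]
30. n20.idx = true  [terminal]
31. n18.lab = 24  [e.lim * 3 - 12]
32. n18.idx = "uv"  ["uv"]
33. n18.fin = 21  [21]
34. n18.val = true  [true]
35. n21.depth = -5  [E₁.lab - 29]
36. n22.idx = false  [terminal]
37. n21.hot = false  [f.idx == true]
38. n21.key = 27  [A.depth + 32]
39. n21.off = "ry"  ["ry"]
40. n13.lab = 16  [E₁.fin - 5]
41. n13.idx = "n"  [if A.hot then E₁.idx else "n"]
42. n13.fin = 1  [A.key - 26]
43. n13.val = false  [A.key > 27]
44. n9.lim = "u"  [if C₀.idx then C₁.lim else "u"]
45. n7.lab = -6  [-6]
46. n7.idx = "rz"  ["rz"]
47. n7.fin = 14  [14]
48. n7.val = false  [f.idx == false]
49. n0.env = 17  [E.fin + 3]
50. n0.fin = false  [E.val == true]

27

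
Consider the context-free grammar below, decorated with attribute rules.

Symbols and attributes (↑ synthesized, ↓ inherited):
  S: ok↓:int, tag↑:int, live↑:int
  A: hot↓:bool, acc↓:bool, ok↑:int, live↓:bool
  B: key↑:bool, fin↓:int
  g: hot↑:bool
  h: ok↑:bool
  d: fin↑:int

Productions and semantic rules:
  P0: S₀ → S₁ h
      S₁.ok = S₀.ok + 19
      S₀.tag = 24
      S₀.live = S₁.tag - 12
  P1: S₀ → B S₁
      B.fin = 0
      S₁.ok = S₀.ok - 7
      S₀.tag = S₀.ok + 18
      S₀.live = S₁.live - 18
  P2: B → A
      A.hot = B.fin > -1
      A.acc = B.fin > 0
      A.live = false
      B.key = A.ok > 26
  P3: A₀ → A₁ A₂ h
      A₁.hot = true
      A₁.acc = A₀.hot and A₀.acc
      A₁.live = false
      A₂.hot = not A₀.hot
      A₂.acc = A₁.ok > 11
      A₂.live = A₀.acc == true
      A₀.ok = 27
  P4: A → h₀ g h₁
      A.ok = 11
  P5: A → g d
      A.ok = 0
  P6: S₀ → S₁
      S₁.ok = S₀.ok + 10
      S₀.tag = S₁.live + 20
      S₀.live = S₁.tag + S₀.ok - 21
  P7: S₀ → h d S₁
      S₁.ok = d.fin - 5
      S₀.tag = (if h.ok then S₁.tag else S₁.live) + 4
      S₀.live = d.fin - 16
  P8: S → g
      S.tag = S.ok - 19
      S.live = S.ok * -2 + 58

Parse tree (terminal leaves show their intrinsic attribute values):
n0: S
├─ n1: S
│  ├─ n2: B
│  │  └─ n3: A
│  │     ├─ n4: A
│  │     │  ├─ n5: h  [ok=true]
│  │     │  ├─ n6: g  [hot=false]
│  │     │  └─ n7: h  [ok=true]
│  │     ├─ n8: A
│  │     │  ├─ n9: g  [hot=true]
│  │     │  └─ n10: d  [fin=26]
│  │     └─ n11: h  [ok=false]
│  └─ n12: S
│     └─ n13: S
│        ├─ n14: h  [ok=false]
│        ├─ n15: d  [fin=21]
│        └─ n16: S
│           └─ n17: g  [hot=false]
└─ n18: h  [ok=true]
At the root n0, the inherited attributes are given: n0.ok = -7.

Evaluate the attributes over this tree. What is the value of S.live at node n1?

1. n0.ok = -7  [given at root]
2. n1.ok = 12  [S₀.ok + 19]
3. n2.fin = 0  [0]
4. n3.hot = true  [B.fin > -1]
5. n3.acc = false  [B.fin > 0]
6. n3.live = false  [false]
7. n4.hot = true  [true]
8. n4.acc = false  [A₀.hot and A₀.acc]
9. n4.live = false  [false]
10. n5.ok = true  [terminal]
11. n6.hot = false  [terminal]
12. n7.ok = true  [terminal]
13. n4.ok = 11  [11]
14. n8.hot = false  [not A₀.hot]
15. n8.acc = false  [A₁.ok > 11]
16. n8.live = false  [A₀.acc == true]
17. n9.hot = true  [terminal]
18. n10.fin = 26  [terminal]
19. n8.ok = 0  [0]
20. n11.ok = false  [terminal]
21. n3.ok = 27  [27]
22. n2.key = true  [A.ok > 26]
23. n12.ok = 5  [S₀.ok - 7]
24. n13.ok = 15  [S₀.ok + 10]
25. n14.ok = false  [terminal]
26. n15.fin = 21  [terminal]
27. n16.ok = 16  [d.fin - 5]
28. n17.hot = false  [terminal]
29. n16.tag = -3  [S.ok - 19]
30. n16.live = 26  [S.ok * -2 + 58]
31. n13.tag = 30  [(if h.ok then S₁.tag else S₁.live) + 4]
32. n13.live = 5  [d.fin - 16]
33. n12.tag = 25  [S₁.live + 20]
34. n12.live = 14  [S₁.tag + S₀.ok - 21]
35. n1.tag = 30  [S₀.ok + 18]
36. n1.live = -4  [S₁.live - 18]
37. n18.ok = true  [terminal]
38. n0.tag = 24  [24]
39. n0.live = 18  [S₁.tag - 12]

-4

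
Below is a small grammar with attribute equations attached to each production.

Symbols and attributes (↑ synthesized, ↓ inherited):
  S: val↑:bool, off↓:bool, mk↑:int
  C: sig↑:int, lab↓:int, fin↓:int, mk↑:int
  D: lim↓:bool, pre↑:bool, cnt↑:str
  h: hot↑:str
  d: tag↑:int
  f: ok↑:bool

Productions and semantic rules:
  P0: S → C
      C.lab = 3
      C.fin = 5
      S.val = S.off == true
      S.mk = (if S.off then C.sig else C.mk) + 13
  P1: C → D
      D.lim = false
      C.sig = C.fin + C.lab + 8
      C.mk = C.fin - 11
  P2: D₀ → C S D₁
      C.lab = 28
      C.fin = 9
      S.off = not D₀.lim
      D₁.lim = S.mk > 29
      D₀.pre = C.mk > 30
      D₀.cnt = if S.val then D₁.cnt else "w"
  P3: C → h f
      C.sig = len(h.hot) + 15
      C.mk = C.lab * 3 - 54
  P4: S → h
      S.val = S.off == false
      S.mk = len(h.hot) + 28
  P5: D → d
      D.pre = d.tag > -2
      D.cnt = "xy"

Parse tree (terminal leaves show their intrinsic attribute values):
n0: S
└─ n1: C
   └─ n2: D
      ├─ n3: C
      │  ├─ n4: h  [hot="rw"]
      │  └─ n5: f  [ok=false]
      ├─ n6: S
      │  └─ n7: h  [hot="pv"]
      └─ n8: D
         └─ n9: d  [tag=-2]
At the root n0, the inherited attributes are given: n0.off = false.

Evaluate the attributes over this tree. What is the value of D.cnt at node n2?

"w"

1. n0.off = false  [given at root]
2. n1.lab = 3  [3]
3. n1.fin = 5  [5]
4. n2.lim = false  [false]
5. n3.lab = 28  [28]
6. n3.fin = 9  [9]
7. n4.hot = "rw"  [terminal]
8. n5.ok = false  [terminal]
9. n3.sig = 17  [len(h.hot) + 15]
10. n3.mk = 30  [C.lab * 3 - 54]
11. n6.off = true  [not D₀.lim]
12. n7.hot = "pv"  [terminal]
13. n6.val = false  [S.off == false]
14. n6.mk = 30  [len(h.hot) + 28]
15. n8.lim = true  [S.mk > 29]
16. n9.tag = -2  [terminal]
17. n8.pre = false  [d.tag > -2]
18. n8.cnt = "xy"  ["xy"]
19. n2.pre = false  [C.mk > 30]
20. n2.cnt = "w"  [if S.val then D₁.cnt else "w"]
21. n1.sig = 16  [C.fin + C.lab + 8]
22. n1.mk = -6  [C.fin - 11]
23. n0.val = false  [S.off == true]
24. n0.mk = 7  [(if S.off then C.sig else C.mk) + 13]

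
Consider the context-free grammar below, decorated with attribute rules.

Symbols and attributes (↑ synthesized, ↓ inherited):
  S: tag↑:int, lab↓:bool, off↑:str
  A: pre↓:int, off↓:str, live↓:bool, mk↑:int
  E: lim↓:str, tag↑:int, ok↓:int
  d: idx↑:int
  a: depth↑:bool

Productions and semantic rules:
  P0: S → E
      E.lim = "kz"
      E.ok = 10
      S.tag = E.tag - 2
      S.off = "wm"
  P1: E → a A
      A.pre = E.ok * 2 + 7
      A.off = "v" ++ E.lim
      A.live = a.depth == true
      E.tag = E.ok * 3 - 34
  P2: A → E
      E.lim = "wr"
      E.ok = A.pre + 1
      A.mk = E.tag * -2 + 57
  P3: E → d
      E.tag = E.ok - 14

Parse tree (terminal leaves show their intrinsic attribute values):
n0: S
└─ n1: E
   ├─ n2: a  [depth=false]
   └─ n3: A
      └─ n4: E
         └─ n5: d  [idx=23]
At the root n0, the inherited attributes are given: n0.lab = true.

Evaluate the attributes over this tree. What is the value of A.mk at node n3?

1. n0.lab = true  [given at root]
2. n1.lim = "kz"  ["kz"]
3. n1.ok = 10  [10]
4. n2.depth = false  [terminal]
5. n3.pre = 27  [E.ok * 2 + 7]
6. n3.off = "vkz"  ["v" ++ E.lim]
7. n3.live = false  [a.depth == true]
8. n4.lim = "wr"  ["wr"]
9. n4.ok = 28  [A.pre + 1]
10. n5.idx = 23  [terminal]
11. n4.tag = 14  [E.ok - 14]
12. n3.mk = 29  [E.tag * -2 + 57]
13. n1.tag = -4  [E.ok * 3 - 34]
14. n0.tag = -6  [E.tag - 2]
15. n0.off = "wm"  ["wm"]

29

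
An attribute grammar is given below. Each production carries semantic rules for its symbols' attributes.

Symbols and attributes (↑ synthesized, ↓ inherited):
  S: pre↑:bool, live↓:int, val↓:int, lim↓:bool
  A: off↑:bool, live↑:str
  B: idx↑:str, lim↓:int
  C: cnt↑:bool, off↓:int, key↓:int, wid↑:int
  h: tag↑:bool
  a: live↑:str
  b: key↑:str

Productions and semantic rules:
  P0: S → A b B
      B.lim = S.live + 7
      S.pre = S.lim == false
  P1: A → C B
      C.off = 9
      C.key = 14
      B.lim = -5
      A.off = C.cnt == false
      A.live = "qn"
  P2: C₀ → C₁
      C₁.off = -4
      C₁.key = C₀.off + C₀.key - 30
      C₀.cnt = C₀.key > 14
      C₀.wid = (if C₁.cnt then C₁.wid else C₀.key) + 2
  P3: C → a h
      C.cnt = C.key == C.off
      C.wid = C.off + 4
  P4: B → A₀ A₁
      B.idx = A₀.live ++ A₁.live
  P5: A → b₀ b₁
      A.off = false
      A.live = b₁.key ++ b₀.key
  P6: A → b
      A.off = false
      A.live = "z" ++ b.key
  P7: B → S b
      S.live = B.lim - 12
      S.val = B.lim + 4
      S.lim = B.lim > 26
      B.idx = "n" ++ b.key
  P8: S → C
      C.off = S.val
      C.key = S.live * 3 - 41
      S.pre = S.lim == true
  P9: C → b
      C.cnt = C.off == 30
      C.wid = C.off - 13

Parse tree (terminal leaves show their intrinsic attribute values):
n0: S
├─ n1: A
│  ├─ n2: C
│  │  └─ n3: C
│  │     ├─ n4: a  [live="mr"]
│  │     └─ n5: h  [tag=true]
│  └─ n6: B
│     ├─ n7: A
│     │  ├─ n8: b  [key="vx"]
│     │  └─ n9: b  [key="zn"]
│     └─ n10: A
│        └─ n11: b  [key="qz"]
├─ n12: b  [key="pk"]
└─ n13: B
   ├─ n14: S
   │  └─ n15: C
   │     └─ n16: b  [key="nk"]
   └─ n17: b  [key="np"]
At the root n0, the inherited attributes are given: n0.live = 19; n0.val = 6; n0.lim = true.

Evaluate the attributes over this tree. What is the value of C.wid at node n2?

16

1. n0.live = 19  [given at root]
2. n0.val = 6  [given at root]
3. n0.lim = true  [given at root]
4. n2.off = 9  [9]
5. n2.key = 14  [14]
6. n3.off = -4  [-4]
7. n3.key = -7  [C₀.off + C₀.key - 30]
8. n4.live = "mr"  [terminal]
9. n5.tag = true  [terminal]
10. n3.cnt = false  [C.key == C.off]
11. n3.wid = 0  [C.off + 4]
12. n2.cnt = false  [C₀.key > 14]
13. n2.wid = 16  [(if C₁.cnt then C₁.wid else C₀.key) + 2]
14. n6.lim = -5  [-5]
15. n8.key = "vx"  [terminal]
16. n9.key = "zn"  [terminal]
17. n7.off = false  [false]
18. n7.live = "znvx"  [b₁.key ++ b₀.key]
19. n11.key = "qz"  [terminal]
20. n10.off = false  [false]
21. n10.live = "zqz"  ["z" ++ b.key]
22. n6.idx = "znvxzqz"  [A₀.live ++ A₁.live]
23. n1.off = true  [C.cnt == false]
24. n1.live = "qn"  ["qn"]
25. n12.key = "pk"  [terminal]
26. n13.lim = 26  [S.live + 7]
27. n14.live = 14  [B.lim - 12]
28. n14.val = 30  [B.lim + 4]
29. n14.lim = false  [B.lim > 26]
30. n15.off = 30  [S.val]
31. n15.key = 1  [S.live * 3 - 41]
32. n16.key = "nk"  [terminal]
33. n15.cnt = true  [C.off == 30]
34. n15.wid = 17  [C.off - 13]
35. n14.pre = false  [S.lim == true]
36. n17.key = "np"  [terminal]
37. n13.idx = "nnp"  ["n" ++ b.key]
38. n0.pre = false  [S.lim == false]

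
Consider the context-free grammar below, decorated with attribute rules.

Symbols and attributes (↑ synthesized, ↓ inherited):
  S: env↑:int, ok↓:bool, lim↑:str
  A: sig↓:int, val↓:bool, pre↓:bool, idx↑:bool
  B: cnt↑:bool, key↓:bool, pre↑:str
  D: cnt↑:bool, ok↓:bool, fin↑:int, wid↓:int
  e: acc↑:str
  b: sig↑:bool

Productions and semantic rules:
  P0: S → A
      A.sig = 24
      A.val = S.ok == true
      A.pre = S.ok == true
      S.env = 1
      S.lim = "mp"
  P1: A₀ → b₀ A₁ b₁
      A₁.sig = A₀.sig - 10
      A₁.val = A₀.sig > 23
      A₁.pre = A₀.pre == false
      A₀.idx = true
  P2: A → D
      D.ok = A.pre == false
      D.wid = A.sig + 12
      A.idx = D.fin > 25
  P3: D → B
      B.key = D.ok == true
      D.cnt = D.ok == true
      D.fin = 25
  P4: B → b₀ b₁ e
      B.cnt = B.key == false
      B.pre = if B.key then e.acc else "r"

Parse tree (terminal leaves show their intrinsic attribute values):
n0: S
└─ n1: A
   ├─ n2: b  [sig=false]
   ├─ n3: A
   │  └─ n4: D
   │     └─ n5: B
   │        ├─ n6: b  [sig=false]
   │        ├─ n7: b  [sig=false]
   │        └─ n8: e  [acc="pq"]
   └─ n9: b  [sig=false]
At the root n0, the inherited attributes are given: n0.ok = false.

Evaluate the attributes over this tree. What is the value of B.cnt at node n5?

true

1. n0.ok = false  [given at root]
2. n1.sig = 24  [24]
3. n1.val = false  [S.ok == true]
4. n1.pre = false  [S.ok == true]
5. n2.sig = false  [terminal]
6. n3.sig = 14  [A₀.sig - 10]
7. n3.val = true  [A₀.sig > 23]
8. n3.pre = true  [A₀.pre == false]
9. n4.ok = false  [A.pre == false]
10. n4.wid = 26  [A.sig + 12]
11. n5.key = false  [D.ok == true]
12. n6.sig = false  [terminal]
13. n7.sig = false  [terminal]
14. n8.acc = "pq"  [terminal]
15. n5.cnt = true  [B.key == false]
16. n5.pre = "r"  [if B.key then e.acc else "r"]
17. n4.cnt = false  [D.ok == true]
18. n4.fin = 25  [25]
19. n3.idx = false  [D.fin > 25]
20. n9.sig = false  [terminal]
21. n1.idx = true  [true]
22. n0.env = 1  [1]
23. n0.lim = "mp"  ["mp"]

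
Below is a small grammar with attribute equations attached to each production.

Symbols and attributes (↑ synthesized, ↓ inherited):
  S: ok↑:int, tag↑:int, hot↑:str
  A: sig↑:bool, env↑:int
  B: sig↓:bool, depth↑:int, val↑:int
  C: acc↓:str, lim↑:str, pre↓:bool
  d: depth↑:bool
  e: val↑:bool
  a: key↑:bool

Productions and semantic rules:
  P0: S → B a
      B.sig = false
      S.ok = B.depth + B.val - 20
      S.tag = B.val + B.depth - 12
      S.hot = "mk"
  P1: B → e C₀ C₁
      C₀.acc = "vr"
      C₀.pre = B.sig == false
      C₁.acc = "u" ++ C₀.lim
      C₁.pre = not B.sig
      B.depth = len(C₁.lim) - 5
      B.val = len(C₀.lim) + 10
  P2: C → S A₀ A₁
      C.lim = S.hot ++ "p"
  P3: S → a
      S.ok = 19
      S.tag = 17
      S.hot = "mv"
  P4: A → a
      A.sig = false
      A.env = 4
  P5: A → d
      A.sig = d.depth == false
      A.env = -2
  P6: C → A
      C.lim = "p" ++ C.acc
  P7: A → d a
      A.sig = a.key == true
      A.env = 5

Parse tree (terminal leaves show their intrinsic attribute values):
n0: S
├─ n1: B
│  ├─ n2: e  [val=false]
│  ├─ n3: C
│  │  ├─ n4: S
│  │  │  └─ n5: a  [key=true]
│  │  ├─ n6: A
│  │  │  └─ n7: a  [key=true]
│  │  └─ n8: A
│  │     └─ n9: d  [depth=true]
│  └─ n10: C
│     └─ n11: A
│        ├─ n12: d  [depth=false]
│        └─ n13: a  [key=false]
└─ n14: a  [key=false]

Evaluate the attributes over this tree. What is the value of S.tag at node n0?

1

1. n1.sig = false  [false]
2. n2.val = false  [terminal]
3. n3.acc = "vr"  ["vr"]
4. n3.pre = true  [B.sig == false]
5. n5.key = true  [terminal]
6. n4.ok = 19  [19]
7. n4.tag = 17  [17]
8. n4.hot = "mv"  ["mv"]
9. n7.key = true  [terminal]
10. n6.sig = false  [false]
11. n6.env = 4  [4]
12. n9.depth = true  [terminal]
13. n8.sig = false  [d.depth == false]
14. n8.env = -2  [-2]
15. n3.lim = "mvp"  [S.hot ++ "p"]
16. n10.acc = "umvp"  ["u" ++ C₀.lim]
17. n10.pre = true  [not B.sig]
18. n12.depth = false  [terminal]
19. n13.key = false  [terminal]
20. n11.sig = false  [a.key == true]
21. n11.env = 5  [5]
22. n10.lim = "pumvp"  ["p" ++ C.acc]
23. n1.depth = 0  [len(C₁.lim) - 5]
24. n1.val = 13  [len(C₀.lim) + 10]
25. n14.key = false  [terminal]
26. n0.ok = -7  [B.depth + B.val - 20]
27. n0.tag = 1  [B.val + B.depth - 12]
28. n0.hot = "mk"  ["mk"]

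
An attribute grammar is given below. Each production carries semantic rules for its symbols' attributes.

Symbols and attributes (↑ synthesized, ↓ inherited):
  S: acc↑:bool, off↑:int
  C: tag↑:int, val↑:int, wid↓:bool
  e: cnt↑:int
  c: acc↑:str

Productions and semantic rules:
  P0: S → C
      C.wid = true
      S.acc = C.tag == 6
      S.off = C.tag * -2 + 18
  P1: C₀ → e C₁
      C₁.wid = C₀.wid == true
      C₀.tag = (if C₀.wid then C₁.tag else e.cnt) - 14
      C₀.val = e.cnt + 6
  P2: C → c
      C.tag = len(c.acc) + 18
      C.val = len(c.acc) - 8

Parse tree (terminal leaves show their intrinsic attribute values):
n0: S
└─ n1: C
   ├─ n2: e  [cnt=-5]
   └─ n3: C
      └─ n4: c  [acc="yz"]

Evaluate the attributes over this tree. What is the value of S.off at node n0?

1. n1.wid = true  [true]
2. n2.cnt = -5  [terminal]
3. n3.wid = true  [C₀.wid == true]
4. n4.acc = "yz"  [terminal]
5. n3.tag = 20  [len(c.acc) + 18]
6. n3.val = -6  [len(c.acc) - 8]
7. n1.tag = 6  [(if C₀.wid then C₁.tag else e.cnt) - 14]
8. n1.val = 1  [e.cnt + 6]
9. n0.acc = true  [C.tag == 6]
10. n0.off = 6  [C.tag * -2 + 18]

6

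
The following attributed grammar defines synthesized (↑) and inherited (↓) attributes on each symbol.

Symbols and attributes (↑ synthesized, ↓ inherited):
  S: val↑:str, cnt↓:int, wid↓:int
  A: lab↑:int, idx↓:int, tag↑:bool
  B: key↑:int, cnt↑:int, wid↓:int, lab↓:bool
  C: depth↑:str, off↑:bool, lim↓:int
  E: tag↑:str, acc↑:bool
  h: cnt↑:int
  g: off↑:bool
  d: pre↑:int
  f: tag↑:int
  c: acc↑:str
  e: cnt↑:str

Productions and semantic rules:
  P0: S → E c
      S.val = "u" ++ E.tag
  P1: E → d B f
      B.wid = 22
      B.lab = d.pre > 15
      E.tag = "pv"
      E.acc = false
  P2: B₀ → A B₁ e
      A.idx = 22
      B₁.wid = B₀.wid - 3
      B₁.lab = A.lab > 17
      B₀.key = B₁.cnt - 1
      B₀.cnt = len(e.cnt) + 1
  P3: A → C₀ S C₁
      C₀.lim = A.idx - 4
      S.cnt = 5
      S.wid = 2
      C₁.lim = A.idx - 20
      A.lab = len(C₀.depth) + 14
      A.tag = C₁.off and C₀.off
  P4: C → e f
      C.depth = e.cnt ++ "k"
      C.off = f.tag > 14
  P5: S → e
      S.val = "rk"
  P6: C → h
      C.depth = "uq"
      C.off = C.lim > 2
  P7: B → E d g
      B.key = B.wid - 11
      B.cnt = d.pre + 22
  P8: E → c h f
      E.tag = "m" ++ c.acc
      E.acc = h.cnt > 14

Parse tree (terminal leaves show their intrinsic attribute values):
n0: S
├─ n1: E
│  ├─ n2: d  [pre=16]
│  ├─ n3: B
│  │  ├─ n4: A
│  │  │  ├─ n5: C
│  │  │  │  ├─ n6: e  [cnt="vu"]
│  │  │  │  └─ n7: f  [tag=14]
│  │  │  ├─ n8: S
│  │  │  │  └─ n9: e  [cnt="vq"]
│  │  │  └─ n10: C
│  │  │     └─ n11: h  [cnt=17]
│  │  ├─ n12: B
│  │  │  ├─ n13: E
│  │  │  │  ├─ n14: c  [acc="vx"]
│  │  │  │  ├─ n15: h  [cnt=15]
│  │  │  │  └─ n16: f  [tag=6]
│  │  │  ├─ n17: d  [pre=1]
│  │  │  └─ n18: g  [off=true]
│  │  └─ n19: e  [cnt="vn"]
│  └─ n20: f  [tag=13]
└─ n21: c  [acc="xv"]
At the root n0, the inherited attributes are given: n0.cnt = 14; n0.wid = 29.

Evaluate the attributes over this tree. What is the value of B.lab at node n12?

false

1. n0.cnt = 14  [given at root]
2. n0.wid = 29  [given at root]
3. n2.pre = 16  [terminal]
4. n3.wid = 22  [22]
5. n3.lab = true  [d.pre > 15]
6. n4.idx = 22  [22]
7. n5.lim = 18  [A.idx - 4]
8. n6.cnt = "vu"  [terminal]
9. n7.tag = 14  [terminal]
10. n5.depth = "vuk"  [e.cnt ++ "k"]
11. n5.off = false  [f.tag > 14]
12. n8.cnt = 5  [5]
13. n8.wid = 2  [2]
14. n9.cnt = "vq"  [terminal]
15. n8.val = "rk"  ["rk"]
16. n10.lim = 2  [A.idx - 20]
17. n11.cnt = 17  [terminal]
18. n10.depth = "uq"  ["uq"]
19. n10.off = false  [C.lim > 2]
20. n4.lab = 17  [len(C₀.depth) + 14]
21. n4.tag = false  [C₁.off and C₀.off]
22. n12.wid = 19  [B₀.wid - 3]
23. n12.lab = false  [A.lab > 17]
24. n14.acc = "vx"  [terminal]
25. n15.cnt = 15  [terminal]
26. n16.tag = 6  [terminal]
27. n13.tag = "mvx"  ["m" ++ c.acc]
28. n13.acc = true  [h.cnt > 14]
29. n17.pre = 1  [terminal]
30. n18.off = true  [terminal]
31. n12.key = 8  [B.wid - 11]
32. n12.cnt = 23  [d.pre + 22]
33. n19.cnt = "vn"  [terminal]
34. n3.key = 22  [B₁.cnt - 1]
35. n3.cnt = 3  [len(e.cnt) + 1]
36. n20.tag = 13  [terminal]
37. n1.tag = "pv"  ["pv"]
38. n1.acc = false  [false]
39. n21.acc = "xv"  [terminal]
40. n0.val = "upv"  ["u" ++ E.tag]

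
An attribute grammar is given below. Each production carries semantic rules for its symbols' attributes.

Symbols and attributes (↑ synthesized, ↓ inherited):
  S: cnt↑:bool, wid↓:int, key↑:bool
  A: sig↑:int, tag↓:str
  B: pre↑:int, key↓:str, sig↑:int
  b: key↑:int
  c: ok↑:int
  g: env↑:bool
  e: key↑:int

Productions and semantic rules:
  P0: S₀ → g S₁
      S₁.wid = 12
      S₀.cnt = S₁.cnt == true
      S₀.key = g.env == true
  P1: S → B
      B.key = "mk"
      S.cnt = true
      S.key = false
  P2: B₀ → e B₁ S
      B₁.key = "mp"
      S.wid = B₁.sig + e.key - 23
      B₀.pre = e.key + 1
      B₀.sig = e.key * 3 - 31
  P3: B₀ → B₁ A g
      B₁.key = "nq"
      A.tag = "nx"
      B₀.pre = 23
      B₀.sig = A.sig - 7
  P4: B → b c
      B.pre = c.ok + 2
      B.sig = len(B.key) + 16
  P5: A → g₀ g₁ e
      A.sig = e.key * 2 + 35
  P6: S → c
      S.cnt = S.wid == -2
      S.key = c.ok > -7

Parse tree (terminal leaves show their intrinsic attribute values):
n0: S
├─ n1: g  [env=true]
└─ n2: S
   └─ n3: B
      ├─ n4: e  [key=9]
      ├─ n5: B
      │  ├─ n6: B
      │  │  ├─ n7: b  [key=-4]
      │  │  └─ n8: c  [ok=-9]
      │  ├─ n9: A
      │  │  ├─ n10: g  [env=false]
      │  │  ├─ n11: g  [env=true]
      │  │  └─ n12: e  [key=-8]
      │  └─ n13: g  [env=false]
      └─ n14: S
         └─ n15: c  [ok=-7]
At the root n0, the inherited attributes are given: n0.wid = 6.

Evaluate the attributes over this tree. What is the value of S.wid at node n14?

1. n0.wid = 6  [given at root]
2. n1.env = true  [terminal]
3. n2.wid = 12  [12]
4. n3.key = "mk"  ["mk"]
5. n4.key = 9  [terminal]
6. n5.key = "mp"  ["mp"]
7. n6.key = "nq"  ["nq"]
8. n7.key = -4  [terminal]
9. n8.ok = -9  [terminal]
10. n6.pre = -7  [c.ok + 2]
11. n6.sig = 18  [len(B.key) + 16]
12. n9.tag = "nx"  ["nx"]
13. n10.env = false  [terminal]
14. n11.env = true  [terminal]
15. n12.key = -8  [terminal]
16. n9.sig = 19  [e.key * 2 + 35]
17. n13.env = false  [terminal]
18. n5.pre = 23  [23]
19. n5.sig = 12  [A.sig - 7]
20. n14.wid = -2  [B₁.sig + e.key - 23]
21. n15.ok = -7  [terminal]
22. n14.cnt = true  [S.wid == -2]
23. n14.key = false  [c.ok > -7]
24. n3.pre = 10  [e.key + 1]
25. n3.sig = -4  [e.key * 3 - 31]
26. n2.cnt = true  [true]
27. n2.key = false  [false]
28. n0.cnt = true  [S₁.cnt == true]
29. n0.key = true  [g.env == true]

-2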